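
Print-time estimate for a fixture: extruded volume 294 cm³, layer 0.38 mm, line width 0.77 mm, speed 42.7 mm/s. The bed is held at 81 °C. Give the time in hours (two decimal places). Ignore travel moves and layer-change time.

Extrusion cross-section: 0.38 × 0.77 → 0.2926 mm².
Toolpath length = 294 cm³ / 0.2926 mm² = 294000 / 0.2926 = 1004784.7 mm.
Time extruding = 1004784.7 / 42.7 = 23531.3 s.
Converting: 23531.3 s = 6.54 hours.

6.54 hours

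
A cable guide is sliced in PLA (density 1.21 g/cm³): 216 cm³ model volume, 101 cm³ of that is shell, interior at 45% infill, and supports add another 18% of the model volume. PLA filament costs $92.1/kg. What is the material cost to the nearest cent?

Infill region = 216 − 101, so 115 cm³.
Infill deposited = 0.45 × 115 = 51.75 cm³.
Support = 0.18 × 216, so 38.88 cm³.
Total extruded = 101 + 51.75 + 38.88 = 191.63 cm³.
Mass = 191.63 × 1.21, so 231.8723 g.
At $92.1/kg: 231.8723/1000 × 92.1 = $21.36.

$21.36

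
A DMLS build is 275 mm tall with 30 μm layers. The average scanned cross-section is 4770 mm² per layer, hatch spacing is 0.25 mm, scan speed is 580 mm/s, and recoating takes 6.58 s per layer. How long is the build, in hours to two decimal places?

100.52 hours

Number of layers: 275 / 0.03 → 9167 (rounded up).
Scan path per layer = 4770 / 0.25, so 19080 mm.
Laser time per layer = 19080 / 580 = 32.8966 s.
Per-layer time = 32.8966 + 6.58, so 39.4766 s.
Build time = 9167 × 39.4766 = 361881.9922 s = 100.52 hours.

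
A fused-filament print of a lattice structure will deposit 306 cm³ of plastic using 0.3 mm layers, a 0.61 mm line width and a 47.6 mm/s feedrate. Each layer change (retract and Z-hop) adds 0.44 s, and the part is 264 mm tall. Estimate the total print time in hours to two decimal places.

9.87 hours

Extrusion cross-section = 0.3 × 0.61 = 0.183 mm².
Total extruded path = 306000/0.183 = 1672131.1 mm.
Time extruding: 1672131.1 / 47.6 → 35128.8 s.
Number of layers: 264 / 0.3 → 880 (rounded up).
Layer-change overhead: 880 × 0.44 → 387.2 s.
Total = 35128.8 + 387.2 = 35516 s = 9.87 hours.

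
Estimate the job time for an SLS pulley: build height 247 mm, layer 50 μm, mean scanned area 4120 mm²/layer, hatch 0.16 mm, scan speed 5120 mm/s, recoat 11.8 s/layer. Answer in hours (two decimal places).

23.09 hours

Layer count = ceil(247 / 0.05) = 4940.
Scan path per layer = 4120 / 0.16, so 25750 mm.
Per-layer scan time = 25750 / 5120, so 5.0293 s.
Per-layer time: 5.0293 + 11.8 → 16.8293 s.
4940 layers × 16.8293 s/layer = 83136.742 s, i.e. 23.09 hours.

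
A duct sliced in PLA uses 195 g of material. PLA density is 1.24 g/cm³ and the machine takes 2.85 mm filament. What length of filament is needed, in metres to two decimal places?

Volume = 195 g / 1.24 g·cm⁻³ = 157.2581 cm³ = 157258.1 mm³.
A = π r² = π × 1.425² = 6.3794 mm².
Length = 157258.1 / 6.3794 = 24650.92 mm = 24.65 m.

24.65 m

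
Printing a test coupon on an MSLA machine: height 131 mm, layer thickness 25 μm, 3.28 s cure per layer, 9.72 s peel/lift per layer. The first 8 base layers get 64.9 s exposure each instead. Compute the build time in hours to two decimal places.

19.06 hours

Layers = ⌈131/0.025⌉ = 5240.
Base layers: 8 × (64.9 + 9.72) → 596.96 s.
Regular layers = 5232 × (3.28 + 9.72) = 68016 s.
Total = 596.96 + 68016 = 68612.96 s = 19.06 hours.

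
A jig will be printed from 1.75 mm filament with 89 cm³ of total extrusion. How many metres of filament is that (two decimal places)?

37.00 m

Filament cross-section = π × (1.75/2)² = 2.4053 mm².
Length = 89 cm³ / 2.4053 mm² = 89000 / 2.4053 = 37001.62 mm = 37.00 m.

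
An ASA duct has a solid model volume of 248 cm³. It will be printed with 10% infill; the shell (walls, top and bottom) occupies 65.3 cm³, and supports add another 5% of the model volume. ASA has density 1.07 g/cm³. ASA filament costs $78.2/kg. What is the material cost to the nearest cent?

Interior volume: 248 − 65.3 → 182.7 cm³.
Infill deposited = 0.10 × 182.7 = 18.27 cm³.
Support: 0.05 × 248 → 12.4 cm³.
Total printed volume = 65.3 + 18.27 + 12.4 = 95.97 cm³.
Mass: 95.97 × 1.07 → 102.6879 g.
At $78.2/kg: 102.6879/1000 × 78.2 = $8.03.

$8.03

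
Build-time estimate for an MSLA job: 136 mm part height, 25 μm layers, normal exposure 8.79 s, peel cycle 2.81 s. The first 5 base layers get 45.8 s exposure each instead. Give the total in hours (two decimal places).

17.58 hours

Layer count = ceil(136 / 0.025) = 5440.
Burn-in layers: 5 × (45.8 + 2.81) → 243.05 s.
Regular layers = 5435 × (8.79 + 2.81) = 63046 s.
Sum: 243.05 + 63046 = 63289.05 s → 17.58 hours.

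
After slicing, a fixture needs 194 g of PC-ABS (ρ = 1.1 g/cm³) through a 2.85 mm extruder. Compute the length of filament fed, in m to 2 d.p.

27.65 m

Volume = 194 g / 1.1 g·cm⁻³ = 176.3636 cm³ = 176363.6 mm³.
Filament cross-section = π × (2.85/2)² = 6.3794 mm².
L = V/A = 176363.6/6.3794 = 27645.8 mm → 27.65 m.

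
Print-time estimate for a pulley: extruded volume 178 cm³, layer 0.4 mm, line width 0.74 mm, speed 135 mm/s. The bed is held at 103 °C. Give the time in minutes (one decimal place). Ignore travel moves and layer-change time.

Line area: 0.4 × 0.74 → 0.296 mm².
Total extruded path = 178000/0.296 = 601351.4 mm.
Extrusion time = 601351.4 / 135, so 4454.5 s.
In the requested units: 4454.5 s = 74.2 minutes.

74.2 minutes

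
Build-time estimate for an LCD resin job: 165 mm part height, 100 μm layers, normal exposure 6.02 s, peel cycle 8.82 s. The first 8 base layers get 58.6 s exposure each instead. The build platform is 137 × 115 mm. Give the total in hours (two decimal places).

Layers = ⌈165/0.1⌉ = 1650.
Base layers: 8 × (58.6 + 8.82) → 539.36 s.
Normal layers = 1642 × (6.02 + 8.82) = 24367.28 s.
Total = 539.36 + 24367.28 = 24906.64 s = 6.92 hours.

6.92 hours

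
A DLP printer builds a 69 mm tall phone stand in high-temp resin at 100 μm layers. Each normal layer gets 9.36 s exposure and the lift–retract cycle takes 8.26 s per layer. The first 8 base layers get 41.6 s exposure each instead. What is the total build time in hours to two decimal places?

Layers = ⌈69/0.1⌉ = 690.
Base layers = 8 × (41.6 + 8.26) = 398.88 s.
Remaining layers = 682 × (9.36 + 8.26), so 12016.84 s.
Total = 398.88 + 12016.84 = 12415.72 s = 3.45 hours.

3.45 hours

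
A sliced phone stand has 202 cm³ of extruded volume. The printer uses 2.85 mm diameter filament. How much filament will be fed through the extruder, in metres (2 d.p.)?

A = π r² = π × 1.425² = 6.3794 mm².
Length = 202 cm³ / 6.3794 mm² = 202000 / 6.3794 = 31664.42 mm = 31.66 m.

31.66 m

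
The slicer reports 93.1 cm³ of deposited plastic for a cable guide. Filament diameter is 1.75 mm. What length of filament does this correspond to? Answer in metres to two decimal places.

A = π r² = π × 0.875² = 2.4053 mm².
Length = 93.1 cm³ / 2.4053 mm² = 93100 / 2.4053 = 38706.19 mm = 38.71 m.

38.71 m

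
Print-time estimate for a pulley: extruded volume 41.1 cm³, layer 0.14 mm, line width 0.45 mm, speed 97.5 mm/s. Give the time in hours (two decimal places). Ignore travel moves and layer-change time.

1.86 hours

Extrusion cross-section = 0.14 × 0.45 = 0.063 mm².
Toolpath length = 41.1 cm³ / 0.063 mm² = 41100 / 0.063 = 652381 mm.
Extrusion time: 652381 / 97.5 → 6691.1 s.
That's 6691.1 s → 1.86 hours.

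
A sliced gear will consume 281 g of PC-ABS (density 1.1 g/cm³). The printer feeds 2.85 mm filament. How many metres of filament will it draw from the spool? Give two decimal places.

40.04 m

Extruded volume: 281/1.1 = 255.4545 cm³ (255454.5 mm³).
Filament cross-section = π × (2.85/2)² = 6.3794 mm².
L = V/A = 255454.5/6.3794 = 40043.66 mm → 40.04 m.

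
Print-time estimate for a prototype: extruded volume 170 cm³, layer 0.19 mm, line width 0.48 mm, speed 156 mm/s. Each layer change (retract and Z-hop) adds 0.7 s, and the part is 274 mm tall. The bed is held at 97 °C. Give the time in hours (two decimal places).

3.60 hours

Line area = 0.19 × 0.48, so 0.0912 mm².
Toolpath length = 170 cm³ / 0.0912 mm² = 170000 / 0.0912 = 1864035.1 mm.
Time extruding = 1864035.1 / 156, so 11948.9 s.
Layers = ⌈274/0.19⌉ = 1443.
Layer-change overhead = 1443 × 0.7 = 1010.1 s.
Altogether 11948.9 + 1010.1 = 12959 s, i.e. 3.60 hours.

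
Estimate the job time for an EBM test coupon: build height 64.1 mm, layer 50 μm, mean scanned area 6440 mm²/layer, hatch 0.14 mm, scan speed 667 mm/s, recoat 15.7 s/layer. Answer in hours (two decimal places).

Layers = ⌈64.1/0.05⌉ = 1282.
Scan path per layer = 6440 / 0.14, so 46000 mm.
Beam time per layer = 46000 / 667, so 68.9655 s.
Per-layer time = 68.9655 + 15.7, so 84.6655 s.
Build time = 1282 × 84.6655 = 108541.171 s = 30.15 hours.

30.15 hours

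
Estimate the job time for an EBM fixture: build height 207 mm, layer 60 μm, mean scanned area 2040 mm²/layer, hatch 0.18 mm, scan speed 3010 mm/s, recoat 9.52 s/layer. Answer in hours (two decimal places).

12.73 hours

Layers = ⌈207/0.06⌉ = 3450.
Per-layer scan distance = 2040 / 0.18, so 11333.3 mm.
Per-layer scan time: 11333.3 / 3010 → 3.7652 s.
Layer cycle = 3.7652 + 9.52, so 13.2852 s.
Build time = 3450 × 13.2852 = 45833.94 s = 12.73 hours.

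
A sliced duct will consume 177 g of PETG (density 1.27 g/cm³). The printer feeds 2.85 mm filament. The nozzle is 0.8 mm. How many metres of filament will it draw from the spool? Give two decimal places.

Extruded volume: 177/1.27 = 139.3701 cm³ (139370.1 mm³).
A = π r² = π × 1.425² = 6.3794 mm².
L = V/A = 139370.1/6.3794 = 21846.9 mm → 21.85 m.

21.85 m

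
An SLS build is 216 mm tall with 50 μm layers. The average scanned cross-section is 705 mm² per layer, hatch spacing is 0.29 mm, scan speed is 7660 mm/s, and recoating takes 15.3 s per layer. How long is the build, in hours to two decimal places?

Layers = ⌈216/0.05⌉ = 4320.
Per-layer scan distance = 705 / 0.29 = 2431 mm.
Per-layer scan time = 2431 / 7660, so 0.3174 s.
Per-layer time = 0.3174 + 15.3 = 15.6174 s.
4320 layers × 15.6174 s/layer = 67467.168 s, i.e. 18.74 hours.

18.74 hours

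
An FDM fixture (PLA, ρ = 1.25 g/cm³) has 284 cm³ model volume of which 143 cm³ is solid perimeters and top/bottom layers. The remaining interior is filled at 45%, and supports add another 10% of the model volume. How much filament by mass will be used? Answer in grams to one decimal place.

Interior volume = 284 − 143 = 141 cm³.
Infill deposited = 0.45 × 141, so 63.45 cm³.
Support = 0.10 × 284 = 28.4 cm³.
Total extruded = 143 + 63.45 + 28.4, so 234.85 cm³.
Mass: 234.85 × 1.25 → 293.5625 g.

293.6 g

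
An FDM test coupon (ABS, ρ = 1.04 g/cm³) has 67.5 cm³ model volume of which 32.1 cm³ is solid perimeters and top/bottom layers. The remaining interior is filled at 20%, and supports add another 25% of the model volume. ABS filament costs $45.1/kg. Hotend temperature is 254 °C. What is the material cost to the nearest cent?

$2.63

Interior volume: 67.5 − 32.1 → 35.4 cm³.
Infill deposited = 0.20 × 35.4 = 7.08 cm³.
Support: 0.25 × 67.5 → 16.875 cm³.
Deposited volume: 32.1 + 7.08 + 16.875 → 56.055 cm³.
Mass = 56.055 × 1.04 = 58.2972 g.
Cost = 58.2972 g / 1000 × $45.1/kg = $2.63.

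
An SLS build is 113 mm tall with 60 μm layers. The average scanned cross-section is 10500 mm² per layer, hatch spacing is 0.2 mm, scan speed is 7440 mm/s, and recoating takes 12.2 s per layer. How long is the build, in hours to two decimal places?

Number of layers: 113 / 0.06 → 1884 (rounded up).
Hatch length per layer = 10500 / 0.2 = 52500 mm.
Per-layer scan time: 52500 / 7440 → 7.0565 s.
Per-layer time = 7.0565 + 12.2, so 19.2565 s.
Build time = 1884 × 19.2565 = 36279.246 s = 10.08 hours.

10.08 hours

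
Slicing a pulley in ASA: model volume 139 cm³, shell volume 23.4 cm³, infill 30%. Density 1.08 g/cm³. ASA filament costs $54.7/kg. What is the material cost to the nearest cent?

$3.43

Volume inside the shell: 139 − 23.4 → 115.6 cm³.
Infill volume = 0.30 × 115.6, so 34.68 cm³.
Deposited volume = 23.4 + 34.68 = 58.08 cm³.
Mass = 58.08 × 1.08 = 62.7264 g.
At $54.7/kg: 62.7264/1000 × 54.7 = $3.43.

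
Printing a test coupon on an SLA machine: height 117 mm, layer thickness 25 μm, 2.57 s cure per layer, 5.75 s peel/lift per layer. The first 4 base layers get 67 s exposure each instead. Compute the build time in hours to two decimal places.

Number of layers: 117 / 0.025 → 4680 (rounded up).
Base layers = 4 × (67 + 5.75), so 291 s.
Regular layers = 4676 × (2.57 + 5.75), so 38904.32 s.
Sum: 291 + 38904.32 = 39195.32 s → 10.89 hours.

10.89 hours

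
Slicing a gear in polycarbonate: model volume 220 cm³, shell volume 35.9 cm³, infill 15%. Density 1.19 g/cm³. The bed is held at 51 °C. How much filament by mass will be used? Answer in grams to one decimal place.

75.6 g

Interior volume = 220 − 35.9 = 184.1 cm³.
Infill volume: 0.15 × 184.1 → 27.615 cm³.
Total extruded = 35.9 + 27.615, so 63.515 cm³.
Mass = 63.515 × 1.19, so 75.58285 g.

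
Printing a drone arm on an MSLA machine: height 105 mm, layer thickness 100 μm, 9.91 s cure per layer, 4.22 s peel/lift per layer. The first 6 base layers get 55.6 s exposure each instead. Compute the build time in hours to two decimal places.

Number of layers: 105 / 0.1 → 1050 (rounded up).
Base layers = 6 × (55.6 + 4.22) = 358.92 s.
Normal layers = 1044 × (9.91 + 4.22), so 14751.72 s.
Sum: 358.92 + 14751.72 = 15110.64 s → 4.20 hours.

4.20 hours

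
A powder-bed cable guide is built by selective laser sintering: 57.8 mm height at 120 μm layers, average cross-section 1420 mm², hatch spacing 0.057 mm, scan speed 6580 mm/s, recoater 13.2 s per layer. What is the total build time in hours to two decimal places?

Layer count = ceil(57.8 / 0.12) = 482.
Scan path per layer = 1420 / 0.057, so 24912.3 mm.
Per-layer scan time = 24912.3 / 6580 = 3.7861 s.
Layer cycle = 3.7861 + 13.2, so 16.9861 s.
Total: 482 × 16.9861 s = 8187.3002 s → 2.27 hours.

2.27 hours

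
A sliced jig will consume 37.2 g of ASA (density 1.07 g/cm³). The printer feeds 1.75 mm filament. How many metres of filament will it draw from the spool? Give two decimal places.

14.45 m

Volume = 37.2 g / 1.07 g·cm⁻³ = 34.7664 cm³ = 34766.4 mm³.
A = π r² = π × 0.875² = 2.4053 mm².
Length = 34766.4 / 2.4053 = 14454.08 mm = 14.45 m.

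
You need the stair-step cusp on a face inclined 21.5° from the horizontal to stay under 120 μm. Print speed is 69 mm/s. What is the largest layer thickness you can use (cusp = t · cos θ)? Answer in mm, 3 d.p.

t = h_c / cos θ = 0.12 / 0.9304 = 0.129 mm.

0.129 mm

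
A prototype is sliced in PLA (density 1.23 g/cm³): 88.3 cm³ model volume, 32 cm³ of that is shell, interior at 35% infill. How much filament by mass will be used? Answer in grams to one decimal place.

63.6 g

Volume inside the shell: 88.3 − 32 → 56.3 cm³.
Infill deposited = 0.35 × 56.3, so 19.705 cm³.
Total extruded = 32 + 19.705 = 51.705 cm³.
Mass: 51.705 × 1.23 → 63.59715 g.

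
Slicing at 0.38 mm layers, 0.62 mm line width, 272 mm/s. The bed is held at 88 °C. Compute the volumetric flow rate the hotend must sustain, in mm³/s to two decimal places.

A: 0.38 × 0.62 → 0.2356 mm².
Q = v·A = 272 × 0.2356 = 64.08 mm³/s.

64.08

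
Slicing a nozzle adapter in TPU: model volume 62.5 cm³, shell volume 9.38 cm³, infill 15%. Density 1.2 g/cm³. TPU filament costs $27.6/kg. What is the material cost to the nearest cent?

$0.57

Infill region: 62.5 − 9.38 → 53.12 cm³.
Infill volume = 0.15 × 53.12, so 7.968 cm³.
Total printed volume: 9.38 + 7.968 → 17.348 cm³.
Mass = 17.348 × 1.2, so 20.8176 g.
Cost = 20.8176 g / 1000 × $27.6/kg = $0.57.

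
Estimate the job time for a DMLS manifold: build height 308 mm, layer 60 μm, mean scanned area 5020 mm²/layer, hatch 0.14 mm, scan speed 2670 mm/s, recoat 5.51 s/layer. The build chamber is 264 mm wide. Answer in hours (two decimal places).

27.01 hours

Number of layers: 308 / 0.06 → 5134 (rounded up).
Per-layer scan distance: 5020 / 0.14 → 35857.1 mm.
Laser time per layer = 35857.1 / 2670 = 13.4296 s.
Time per layer = 13.4296 + 5.51 = 18.9396 s.
Total: 5134 × 18.9396 s = 97235.9064 s → 27.01 hours.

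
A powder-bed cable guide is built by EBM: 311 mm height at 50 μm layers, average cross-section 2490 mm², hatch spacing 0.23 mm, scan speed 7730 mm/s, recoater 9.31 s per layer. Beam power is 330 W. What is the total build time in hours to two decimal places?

18.51 hours

Layer count = ceil(311 / 0.05) = 6220.
Scan path per layer = 2490 / 0.23, so 10826.1 mm.
Scan time per layer = 10826.1 / 7730 = 1.4005 s.
Layer cycle = 1.4005 + 9.31 = 10.7105 s.
Build time = 6220 × 10.7105 = 66619.31 s = 18.51 hours.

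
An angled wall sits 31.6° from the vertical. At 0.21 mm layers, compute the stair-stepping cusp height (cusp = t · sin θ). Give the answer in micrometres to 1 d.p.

110.0 μm

Cusp = layer height × sin(31.6°) = 0.21 × 0.5240 = 0.11004 mm = 110.0 μm.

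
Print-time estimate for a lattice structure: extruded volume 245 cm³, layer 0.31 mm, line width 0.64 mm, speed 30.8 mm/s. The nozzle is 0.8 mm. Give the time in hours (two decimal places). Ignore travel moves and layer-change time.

11.14 hours

Bead cross-section = 0.31 × 0.64 = 0.1984 mm².
Total extruded path = 245000/0.1984 = 1234879 mm.
Time extruding = 1234879 / 30.8, so 40093.5 s.
40093.5 s = 11.14 hours.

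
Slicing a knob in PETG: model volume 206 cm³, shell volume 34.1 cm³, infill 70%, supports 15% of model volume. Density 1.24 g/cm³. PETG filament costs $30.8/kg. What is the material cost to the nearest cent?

$7.08

Volume inside the shell = 206 − 34.1 = 171.9 cm³.
Infill deposited = 0.70 × 171.9, so 120.33 cm³.
Support: 0.15 × 206 → 30.9 cm³.
Deposited volume = 34.1 + 120.33 + 30.9, so 185.33 cm³.
Mass = 185.33 × 1.24 = 229.8092 g.
Cost = 229.8092 g / 1000 × $30.8/kg = $7.08.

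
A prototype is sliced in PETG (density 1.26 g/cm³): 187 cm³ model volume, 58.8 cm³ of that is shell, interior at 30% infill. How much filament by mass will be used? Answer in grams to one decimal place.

Infill region = 187 − 58.8 = 128.2 cm³.
Deposited infill = 0.30 × 128.2 = 38.46 cm³.
Deposited volume = 58.8 + 38.46, so 97.26 cm³.
Mass: 97.26 × 1.26 → 122.5476 g.

122.5 g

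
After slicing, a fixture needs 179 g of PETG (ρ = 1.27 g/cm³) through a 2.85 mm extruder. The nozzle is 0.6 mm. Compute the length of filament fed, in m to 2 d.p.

Extruded volume: 179/1.27 = 140.9449 cm³ (140944.9 mm³).
Filament cross-section = π × (2.85/2)² = 6.3794 mm².
L = V/A = 140944.9/6.3794 = 22093.75 mm → 22.09 m.

22.09 m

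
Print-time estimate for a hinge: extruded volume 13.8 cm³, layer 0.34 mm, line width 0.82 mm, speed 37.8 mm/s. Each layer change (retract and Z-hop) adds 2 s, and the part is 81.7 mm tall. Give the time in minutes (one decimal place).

Line area = 0.34 × 0.82, so 0.2788 mm².
Path length: 13800 mm³ / 0.2788 mm² → 49497.8 mm.
Print-move time: 49497.8 / 37.8 → 1309.5 s.
Layers = ⌈81.7/0.34⌉ = 241.
Non-print overhead = 241 × 2, so 482 s.
Altogether 1309.5 + 482 = 1791.5 s, i.e. 29.9 minutes.

29.9 minutes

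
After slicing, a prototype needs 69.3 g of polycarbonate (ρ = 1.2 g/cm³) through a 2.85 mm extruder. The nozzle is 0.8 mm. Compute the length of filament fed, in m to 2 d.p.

Volume = 69.3 g / 1.2 g·cm⁻³ = 57.75 cm³ = 57750 mm³.
Filament cross-section = π × (2.85/2)² = 6.3794 mm².
L = V/A = 57750/6.3794 = 9052.58 mm → 9.05 m.

9.05 m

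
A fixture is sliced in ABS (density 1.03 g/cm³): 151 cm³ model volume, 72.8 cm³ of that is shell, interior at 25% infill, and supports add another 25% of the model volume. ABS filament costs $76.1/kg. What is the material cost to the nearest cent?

Interior volume = 151 − 72.8 = 78.2 cm³.
Infill deposited: 0.25 × 78.2 → 19.55 cm³.
Support = 0.25 × 151 = 37.75 cm³.
Deposited volume = 72.8 + 19.55 + 37.75 = 130.1 cm³.
Mass: 130.1 × 1.03 → 134.003 g.
Cost = 134.003 g / 1000 × $76.1/kg = $10.20.

$10.20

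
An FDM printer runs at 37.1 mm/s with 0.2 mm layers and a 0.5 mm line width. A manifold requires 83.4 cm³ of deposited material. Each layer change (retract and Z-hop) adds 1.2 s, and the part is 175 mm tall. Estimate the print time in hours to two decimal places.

Line area = 0.2 × 0.5, so 0.1 mm².
Total extruded path = 83400/0.1 = 834000 mm.
Time extruding = 834000 / 37.1 = 22479.8 s.
Layers = ⌈175/0.2⌉ = 875.
Z-hop total = 875 × 1.2 = 1050 s.
Altogether 22479.8 + 1050 = 23529.8 s, i.e. 6.54 hours.

6.54 hours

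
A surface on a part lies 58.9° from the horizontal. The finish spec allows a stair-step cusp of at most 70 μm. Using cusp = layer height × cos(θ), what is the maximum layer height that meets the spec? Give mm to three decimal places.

0.136 mm

cos(58.9°) = 0.5165; t_max = 0.07/0.5165 = 0.136 mm.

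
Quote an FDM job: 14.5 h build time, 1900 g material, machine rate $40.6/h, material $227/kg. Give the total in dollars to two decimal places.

Machine-time cost: 40.6 × 14.5 → $588.70.
Feedstock cost = 227 × 1900/1000, so $431.30.
Job cost: 588.70 + 431.30 = $1020.00.

$1020.00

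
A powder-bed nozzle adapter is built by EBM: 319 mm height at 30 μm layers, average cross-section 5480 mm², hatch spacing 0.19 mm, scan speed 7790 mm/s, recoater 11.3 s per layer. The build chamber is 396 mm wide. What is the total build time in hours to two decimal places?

Layers = ⌈319/0.03⌉ = 10634.
Hatch length per layer: 5480 / 0.19 → 28842.1 mm.
Per-layer scan time = 28842.1 / 7790, so 3.7025 s.
Per-layer time = 3.7025 + 11.3, so 15.0025 s.
10634 layers × 15.0025 s/layer = 159536.585 s, i.e. 44.32 hours.

44.32 hours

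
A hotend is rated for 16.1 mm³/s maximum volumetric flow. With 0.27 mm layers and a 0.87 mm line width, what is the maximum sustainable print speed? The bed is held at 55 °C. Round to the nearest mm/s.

A: 0.27 × 0.87 → 0.2349 mm².
Max speed = 16.1 / 0.2349 = 68.54 ≈ 69 mm/s.

69 mm/s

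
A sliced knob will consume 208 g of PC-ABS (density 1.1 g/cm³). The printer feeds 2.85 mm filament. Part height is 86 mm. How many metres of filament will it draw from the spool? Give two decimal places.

Volume = 208 g / 1.1 g·cm⁻³ = 189.0909 cm³ = 189090.9 mm³.
A = π r² = π × 1.425² = 6.3794 mm².
Length = 189090.9 / 6.3794 = 29640.86 mm = 29.64 m.

29.64 m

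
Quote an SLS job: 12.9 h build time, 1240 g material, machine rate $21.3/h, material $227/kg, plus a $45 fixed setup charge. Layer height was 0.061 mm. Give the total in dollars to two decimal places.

$601.25

Time charge = 21.3 × 12.9 = $274.77.
Material cost = 227 × 1240/1000 = $281.48.
Total = 274.77 + 281.48 + 45 = $601.25.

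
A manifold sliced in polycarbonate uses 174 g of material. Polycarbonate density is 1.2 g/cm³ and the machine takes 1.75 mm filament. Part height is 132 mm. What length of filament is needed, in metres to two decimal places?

60.28 m

Extruded volume: 174/1.2 = 145 cm³ (145000 mm³).
Filament cross-section = π × (1.75/2)² = 2.4053 mm².
L = V/A = 145000/2.4053 = 60283.54 mm → 60.28 m.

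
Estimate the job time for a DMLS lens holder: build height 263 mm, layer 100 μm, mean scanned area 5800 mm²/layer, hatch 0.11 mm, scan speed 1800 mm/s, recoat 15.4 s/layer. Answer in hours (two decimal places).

32.65 hours

Number of layers: 263 / 0.1 → 2630 (rounded up).
Scan path per layer = 5800 / 0.11, so 52727.3 mm.
Laser time per layer = 52727.3 / 1800 = 29.2929 s.
Layer cycle = 29.2929 + 15.4 = 44.6929 s.
Build time = 2630 × 44.6929 = 117542.327 s = 32.65 hours.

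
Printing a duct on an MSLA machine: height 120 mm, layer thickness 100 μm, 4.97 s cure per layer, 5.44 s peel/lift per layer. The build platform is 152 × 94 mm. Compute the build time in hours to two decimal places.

Layers = ⌈120/0.1⌉ = 1200.
Cycle time: 4.97 + 5.44 → 10.41 s.
Total = 1200 × 10.41 = 12492 s = 3.47 hours.

3.47 hours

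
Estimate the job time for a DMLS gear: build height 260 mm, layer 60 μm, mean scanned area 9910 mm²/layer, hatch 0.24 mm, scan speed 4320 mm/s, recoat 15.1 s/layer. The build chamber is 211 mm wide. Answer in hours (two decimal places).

Number of layers: 260 / 0.06 → 4334 (rounded up).
Scan path per layer: 9910 / 0.24 → 41291.7 mm.
Scan time per layer = 41291.7 / 4320 = 9.5583 s.
Per-layer time: 9.5583 + 15.1 → 24.6583 s.
4334 layers × 24.6583 s/layer = 106869.0722 s, i.e. 29.69 hours.

29.69 hours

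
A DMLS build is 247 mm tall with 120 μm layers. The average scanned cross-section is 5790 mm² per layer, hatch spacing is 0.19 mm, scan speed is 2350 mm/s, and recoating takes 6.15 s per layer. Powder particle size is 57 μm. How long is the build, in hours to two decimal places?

10.93 hours

Number of layers: 247 / 0.12 → 2059 (rounded up).
Scan path per layer = 5790 / 0.19 = 30473.7 mm.
Per-layer scan time = 30473.7 / 2350, so 12.9675 s.
Layer cycle: 12.9675 + 6.15 → 19.1175 s.
Total: 2059 × 19.1175 s = 39362.9325 s → 10.93 hours.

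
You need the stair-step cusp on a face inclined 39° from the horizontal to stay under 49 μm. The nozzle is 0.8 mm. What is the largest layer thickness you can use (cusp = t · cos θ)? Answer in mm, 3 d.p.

0.063 mm

Layer height = cusp / cos(39°) = 0.049 / 0.7771 = 0.063 mm.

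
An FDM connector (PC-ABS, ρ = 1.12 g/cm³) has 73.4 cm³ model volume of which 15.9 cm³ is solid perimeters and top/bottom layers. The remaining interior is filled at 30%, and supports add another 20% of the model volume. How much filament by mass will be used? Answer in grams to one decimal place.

Volume inside the shell = 73.4 − 15.9 = 57.5 cm³.
Deposited infill: 0.30 × 57.5 → 17.25 cm³.
Support = 0.20 × 73.4 = 14.68 cm³.
Total extruded: 15.9 + 17.25 + 14.68 → 47.83 cm³.
Mass = 47.83 × 1.12, so 53.5696 g.

53.6 g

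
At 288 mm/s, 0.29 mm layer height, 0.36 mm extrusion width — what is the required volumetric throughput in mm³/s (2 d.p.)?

A: 0.29 × 0.36 → 0.1044 mm².
Q = v·A = 288 × 0.1044 = 30.07 mm³/s.

30.07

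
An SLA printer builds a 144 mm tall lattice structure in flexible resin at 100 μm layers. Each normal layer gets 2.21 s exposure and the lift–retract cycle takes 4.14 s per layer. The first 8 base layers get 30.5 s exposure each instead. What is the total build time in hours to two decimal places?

Layer count = ceil(144 / 0.1) = 1440.
Base layers = 8 × (30.5 + 4.14) = 277.12 s.
Regular layers = 1432 × (2.21 + 4.14) = 9093.2 s.
Total = 277.12 + 9093.2 = 9370.32 s = 2.60 hours.

2.60 hours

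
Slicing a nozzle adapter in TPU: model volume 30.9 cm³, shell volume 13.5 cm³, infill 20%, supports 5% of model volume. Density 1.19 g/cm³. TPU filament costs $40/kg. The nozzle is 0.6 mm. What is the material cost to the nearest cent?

$0.88

Infill region: 30.9 − 13.5 → 17.4 cm³.
Infill volume = 0.20 × 17.4 = 3.48 cm³.
Support = 0.05 × 30.9, so 1.545 cm³.
Deposited volume = 13.5 + 3.48 + 1.545, so 18.525 cm³.
Mass = 18.525 × 1.19 = 22.04475 g.
Cost = 22.04475 g / 1000 × $40/kg = $0.88.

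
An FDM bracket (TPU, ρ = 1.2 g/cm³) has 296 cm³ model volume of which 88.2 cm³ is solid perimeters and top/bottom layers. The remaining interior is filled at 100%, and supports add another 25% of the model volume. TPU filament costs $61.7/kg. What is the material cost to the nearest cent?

Infill region = 296 − 88.2, so 207.8 cm³.
Infill deposited = 1.00 × 207.8, so 207.8 cm³.
Support = 0.25 × 296 = 74 cm³.
Total printed volume: 88.2 + 207.8 + 74 → 370 cm³.
Mass = 370 × 1.2, so 444 g.
Cost = 444 g / 1000 × $61.7/kg = $27.39.

$27.39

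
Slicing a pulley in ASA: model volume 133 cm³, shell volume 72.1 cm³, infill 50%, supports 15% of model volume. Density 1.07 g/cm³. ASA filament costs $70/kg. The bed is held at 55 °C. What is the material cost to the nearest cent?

$9.18

Volume inside the shell = 133 − 72.1 = 60.9 cm³.
Infill deposited: 0.50 × 60.9 → 30.45 cm³.
Support = 0.15 × 133, so 19.95 cm³.
Deposited volume: 72.1 + 30.45 + 19.95 → 122.5 cm³.
Mass = 122.5 × 1.07 = 131.075 g.
Cost = 131.075 g / 1000 × $70/kg = $9.18.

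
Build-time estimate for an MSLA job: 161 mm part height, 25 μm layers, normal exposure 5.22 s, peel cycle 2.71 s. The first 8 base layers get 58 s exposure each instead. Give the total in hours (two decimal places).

14.30 hours

Layer count = ceil(161 / 0.025) = 6440.
Burn-in layers: 8 × (58 + 2.71) → 485.68 s.
Normal layers: 6432 × (5.22 + 2.71) → 51005.76 s.
Sum: 485.68 + 51005.76 = 51491.44 s → 14.30 hours.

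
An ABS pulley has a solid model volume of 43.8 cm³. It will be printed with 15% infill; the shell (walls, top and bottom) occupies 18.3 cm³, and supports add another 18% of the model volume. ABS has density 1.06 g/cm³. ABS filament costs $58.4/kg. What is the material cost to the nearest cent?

Infill region = 43.8 − 18.3 = 25.5 cm³.
Deposited infill = 0.15 × 25.5, so 3.825 cm³.
Support: 0.18 × 43.8 → 7.884 cm³.
Total printed volume = 18.3 + 3.825 + 7.884 = 30.009 cm³.
Mass: 30.009 × 1.06 → 31.80954 g.
Cost = 31.80954 g / 1000 × $58.4/kg = $1.86.

$1.86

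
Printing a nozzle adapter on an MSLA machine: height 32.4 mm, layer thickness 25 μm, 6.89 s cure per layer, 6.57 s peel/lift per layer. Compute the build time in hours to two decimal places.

4.85 hours

Number of layers: 32.4 / 0.025 → 1296 (rounded up).
Cycle time: 6.89 + 6.57 → 13.46 s.
Total = 1296 × 13.46 = 17444.16 s = 4.85 hours.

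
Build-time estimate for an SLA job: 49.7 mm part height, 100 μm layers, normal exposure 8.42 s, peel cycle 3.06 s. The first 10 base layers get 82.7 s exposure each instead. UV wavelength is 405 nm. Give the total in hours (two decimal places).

1.79 hours

Layer count = ceil(49.7 / 0.1) = 497.
Burn-in layers = 10 × (82.7 + 3.06) = 857.6 s.
Regular layers: 487 × (8.42 + 3.06) → 5590.76 s.
Sum: 857.6 + 5590.76 = 6448.36 s → 1.79 hours.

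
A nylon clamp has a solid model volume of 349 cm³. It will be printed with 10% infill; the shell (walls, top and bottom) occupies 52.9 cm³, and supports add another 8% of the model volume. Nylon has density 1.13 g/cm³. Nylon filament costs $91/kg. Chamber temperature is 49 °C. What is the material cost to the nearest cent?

$11.36

Infill region: 349 − 52.9 → 296.1 cm³.
Infill deposited = 0.10 × 296.1, so 29.61 cm³.
Support: 0.08 × 349 → 27.92 cm³.
Total printed volume: 52.9 + 29.61 + 27.92 → 110.43 cm³.
Mass: 110.43 × 1.13 → 124.7859 g.
Cost = 124.7859 g / 1000 × $91/kg = $11.36.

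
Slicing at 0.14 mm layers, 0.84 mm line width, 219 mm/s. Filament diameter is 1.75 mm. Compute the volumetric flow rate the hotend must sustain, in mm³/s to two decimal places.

Extrusion cross-section = 0.14 × 0.84, so 0.1176 mm².
Q = v·A = 219 × 0.1176 = 25.75 mm³/s.

25.75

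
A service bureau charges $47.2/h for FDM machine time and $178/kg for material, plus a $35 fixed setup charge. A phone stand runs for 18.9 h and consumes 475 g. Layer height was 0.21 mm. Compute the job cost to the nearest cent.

Machine cost: 47.2 × 18.9 → $892.08.
Material charge = 178 × 475/1000, so $84.55.
Total = 892.08 + 84.55 + 35 = $1011.63.

$1011.63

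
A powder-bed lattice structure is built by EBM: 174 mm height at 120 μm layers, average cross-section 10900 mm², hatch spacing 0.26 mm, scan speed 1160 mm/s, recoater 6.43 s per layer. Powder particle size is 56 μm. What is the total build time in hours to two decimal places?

17.15 hours

Layer count = ceil(174 / 0.12) = 1450.
Hatch length per layer: 10900 / 0.26 → 41923.1 mm.
Per-layer scan time = 41923.1 / 1160 = 36.1406 s.
Per-layer time = 36.1406 + 6.43, so 42.5706 s.
Total: 1450 × 42.5706 s = 61727.37 s → 17.15 hours.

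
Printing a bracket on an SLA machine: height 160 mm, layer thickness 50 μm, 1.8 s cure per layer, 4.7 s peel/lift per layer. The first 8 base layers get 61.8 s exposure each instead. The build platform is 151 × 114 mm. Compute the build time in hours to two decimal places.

Layers = ⌈160/0.05⌉ = 3200.
Burn-in layers = 8 × (61.8 + 4.7), so 532 s.
Normal layers: 3192 × (1.8 + 4.7) → 20748 s.
Total = 532 + 20748 = 21280 s = 5.91 hours.

5.91 hours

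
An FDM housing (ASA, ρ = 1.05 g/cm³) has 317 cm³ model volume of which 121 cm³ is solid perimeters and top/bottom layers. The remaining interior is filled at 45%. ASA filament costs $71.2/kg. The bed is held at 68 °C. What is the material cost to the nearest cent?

Volume inside the shell = 317 − 121, so 196 cm³.
Deposited infill: 0.45 × 196 → 88.2 cm³.
Deposited volume: 121 + 88.2 → 209.2 cm³.
Mass: 209.2 × 1.05 → 219.66 g.
At $71.2/kg: 219.66/1000 × 71.2 = $15.64.

$15.64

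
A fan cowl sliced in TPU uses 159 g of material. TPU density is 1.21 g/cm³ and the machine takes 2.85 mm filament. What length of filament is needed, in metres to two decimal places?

20.60 m

Volume = 159 g / 1.21 g·cm⁻³ = 131.405 cm³ = 131405 mm³.
Cross-section of 2.85 mm filament: π·(2.85/2)² = 6.3794 mm².
L = V/A = 131405/6.3794 = 20598.33 mm → 20.60 m.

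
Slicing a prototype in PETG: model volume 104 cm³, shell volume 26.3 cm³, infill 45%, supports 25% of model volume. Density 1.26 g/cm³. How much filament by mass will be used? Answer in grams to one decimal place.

Infill region: 104 − 26.3 → 77.7 cm³.
Deposited infill: 0.45 × 77.7 → 34.965 cm³.
Support = 0.25 × 104 = 26 cm³.
Total extruded = 26.3 + 34.965 + 26 = 87.265 cm³.
Mass = 87.265 × 1.26, so 109.9539 g.

110.0 g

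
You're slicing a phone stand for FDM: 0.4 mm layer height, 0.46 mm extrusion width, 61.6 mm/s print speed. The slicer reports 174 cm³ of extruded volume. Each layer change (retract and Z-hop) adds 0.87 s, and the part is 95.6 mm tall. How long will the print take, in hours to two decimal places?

Line area = 0.4 × 0.46, so 0.184 mm².
Path length: 174000 mm³ / 0.184 mm² → 945652.2 mm.
Time extruding = 945652.2 / 61.6 = 15351.5 s.
Layers = ⌈95.6/0.4⌉ = 239.
Layer-change overhead: 239 × 0.87 → 207.93 s.
Total = 15351.5 + 207.93 = 15559.43 s = 4.32 hours.

4.32 hours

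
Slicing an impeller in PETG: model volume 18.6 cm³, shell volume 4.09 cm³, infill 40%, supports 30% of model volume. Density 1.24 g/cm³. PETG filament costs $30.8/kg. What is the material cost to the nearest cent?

Volume inside the shell = 18.6 − 4.09 = 14.51 cm³.
Infill deposited: 0.40 × 14.51 → 5.804 cm³.
Support = 0.30 × 18.6, so 5.58 cm³.
Total printed volume: 4.09 + 5.804 + 5.58 → 15.474 cm³.
Mass = 15.474 × 1.24 = 19.18776 g.
Cost = 19.18776 g / 1000 × $30.8/kg = $0.59.

$0.59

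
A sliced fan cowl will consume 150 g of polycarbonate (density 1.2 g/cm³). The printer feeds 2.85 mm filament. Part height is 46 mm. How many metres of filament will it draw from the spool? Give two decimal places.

19.59 m

Extruded volume: 150/1.2 = 125 cm³ (125000 mm³).
Cross-section of 2.85 mm filament: π·(2.85/2)² = 6.3794 mm².
Length = 125000 / 6.3794 = 19594.32 mm = 19.59 m.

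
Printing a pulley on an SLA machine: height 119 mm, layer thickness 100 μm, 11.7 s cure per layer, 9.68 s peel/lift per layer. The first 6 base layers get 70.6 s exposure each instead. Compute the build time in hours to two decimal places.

Layer count = ceil(119 / 0.1) = 1190.
Burn-in layers: 6 × (70.6 + 9.68) → 481.68 s.
Remaining layers = 1184 × (11.7 + 9.68), so 25313.92 s.
Total = 481.68 + 25313.92 = 25795.6 s = 7.17 hours.

7.17 hours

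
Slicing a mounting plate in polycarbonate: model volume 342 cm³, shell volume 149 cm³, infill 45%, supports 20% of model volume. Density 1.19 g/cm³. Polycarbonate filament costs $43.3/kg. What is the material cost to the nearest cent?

Volume inside the shell: 342 − 149 → 193 cm³.
Infill deposited = 0.45 × 193 = 86.85 cm³.
Support = 0.20 × 342, so 68.4 cm³.
Total printed volume: 149 + 86.85 + 68.4 → 304.25 cm³.
Mass: 304.25 × 1.19 → 362.0575 g.
Cost = 362.0575 g / 1000 × $43.3/kg = $15.68.

$15.68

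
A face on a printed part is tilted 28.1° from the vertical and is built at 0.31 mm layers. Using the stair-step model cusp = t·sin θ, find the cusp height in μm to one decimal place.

sin(28.1°) = 0.4710, so cusp = 0.31 × 0.4710 = 0.14601 mm → 146.0 μm.

146.0 μm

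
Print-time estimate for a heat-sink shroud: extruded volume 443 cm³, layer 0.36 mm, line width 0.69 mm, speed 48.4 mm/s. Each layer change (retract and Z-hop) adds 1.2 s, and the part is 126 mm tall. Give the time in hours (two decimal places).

10.35 hours

Line area: 0.36 × 0.69 → 0.2484 mm².
Toolpath length = 443 cm³ / 0.2484 mm² = 443000 / 0.2484 = 1783413.8 mm.
Extrusion time = 1783413.8 / 48.4 = 36847.4 s.
Number of layers: 126 / 0.36 → 350 (rounded up).
Z-hop total = 350 × 1.2, so 420 s.
Altogether 36847.4 + 420 = 37267.4 s, i.e. 10.35 hours.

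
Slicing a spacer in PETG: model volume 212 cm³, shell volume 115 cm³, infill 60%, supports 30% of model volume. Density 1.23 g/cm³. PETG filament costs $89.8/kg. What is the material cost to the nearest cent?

$26.16

Infill region = 212 − 115, so 97 cm³.
Infill deposited = 0.60 × 97, so 58.2 cm³.
Support = 0.30 × 212 = 63.6 cm³.
Total printed volume: 115 + 58.2 + 63.6 → 236.8 cm³.
Mass: 236.8 × 1.23 → 291.264 g.
At $89.8/kg: 291.264/1000 × 89.8 = $26.16.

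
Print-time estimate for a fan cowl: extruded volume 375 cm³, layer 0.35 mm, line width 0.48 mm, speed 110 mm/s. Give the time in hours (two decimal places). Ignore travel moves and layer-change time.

Extrusion cross-section = 0.35 × 0.48 = 0.168 mm².
Total extruded path = 375000/0.168 = 2232142.9 mm.
Print-move time = 2232142.9 / 110 = 20292.2 s.
That's 20292.2 s → 5.64 hours.

5.64 hours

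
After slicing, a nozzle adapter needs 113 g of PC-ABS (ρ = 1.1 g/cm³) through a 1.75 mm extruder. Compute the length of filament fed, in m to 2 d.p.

42.71 m

Extruded volume: 113/1.1 = 102.7273 cm³ (102727.3 mm³).
Filament cross-section = π × (1.75/2)² = 2.4053 mm².
L = V/A = 102727.3/2.4053 = 42708.73 mm → 42.71 m.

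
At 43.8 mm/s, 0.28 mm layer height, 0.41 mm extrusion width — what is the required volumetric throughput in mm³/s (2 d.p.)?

A: 0.28 × 0.41 → 0.1148 mm².
Volumetric flow = 43.8 × 0.1148 = 5.03 mm³/s.

5.03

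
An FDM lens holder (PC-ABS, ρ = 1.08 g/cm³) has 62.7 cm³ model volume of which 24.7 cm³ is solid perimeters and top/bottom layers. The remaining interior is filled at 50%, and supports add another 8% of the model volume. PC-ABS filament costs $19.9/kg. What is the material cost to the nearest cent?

$1.05

Interior volume: 62.7 − 24.7 → 38 cm³.
Deposited infill = 0.50 × 38, so 19 cm³.
Support: 0.08 × 62.7 → 5.016 cm³.
Deposited volume: 24.7 + 19 + 5.016 → 48.716 cm³.
Mass = 48.716 × 1.08 = 52.61328 g.
Cost = 52.61328 g / 1000 × $19.9/kg = $1.05.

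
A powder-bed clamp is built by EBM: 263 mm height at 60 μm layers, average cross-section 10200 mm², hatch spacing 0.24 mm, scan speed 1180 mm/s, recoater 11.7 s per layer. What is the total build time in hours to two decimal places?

Layer count = ceil(263 / 0.06) = 4384.
Hatch length per layer: 10200 / 0.24 → 42500 mm.
Scan time per layer = 42500 / 1180 = 36.0169 s.
Layer cycle = 36.0169 + 11.7 = 47.7169 s.
Build time = 4384 × 47.7169 = 209190.8896 s = 58.11 hours.

58.11 hours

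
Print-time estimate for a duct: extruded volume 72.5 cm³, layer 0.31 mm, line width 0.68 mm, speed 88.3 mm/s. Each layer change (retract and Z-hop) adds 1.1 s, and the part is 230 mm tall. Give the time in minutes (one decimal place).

78.5 minutes

Extrusion cross-section: 0.31 × 0.68 → 0.2108 mm².
Path length: 72500 mm³ / 0.2108 mm² → 343927.9 mm.
Print-move time: 343927.9 / 88.3 → 3895 s.
Layer count = ceil(230 / 0.31) = 742.
Non-print overhead = 742 × 1.1 = 816.2 s.
Total = 3895 + 816.2 = 4711.2 s = 78.5 minutes.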